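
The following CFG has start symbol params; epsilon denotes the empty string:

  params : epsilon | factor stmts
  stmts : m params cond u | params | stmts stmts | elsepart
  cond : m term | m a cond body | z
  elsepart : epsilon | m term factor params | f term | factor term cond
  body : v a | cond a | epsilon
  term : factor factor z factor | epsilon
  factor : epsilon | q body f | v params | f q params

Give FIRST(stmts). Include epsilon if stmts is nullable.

stmts : m params cond u contributes {m}.
From stmts : params: add FIRST(params) = { f, m, q, v, z, epsilon } (including epsilon since params is nullable).
From stmts : stmts stmts: stmts, stmts nullable, take FIRST(stmts) ∪ FIRST(stmts) = { f, m, q, v, z }; also epsilon since the whole RHS is nullable.
From stmts : elsepart: add FIRST(elsepart) = { f, m, q, v, z, epsilon } (including epsilon since elsepart is nullable).
Union: FIRST(stmts) = { f, m, q, v, z, epsilon }.

{ f, m, q, v, z, epsilon }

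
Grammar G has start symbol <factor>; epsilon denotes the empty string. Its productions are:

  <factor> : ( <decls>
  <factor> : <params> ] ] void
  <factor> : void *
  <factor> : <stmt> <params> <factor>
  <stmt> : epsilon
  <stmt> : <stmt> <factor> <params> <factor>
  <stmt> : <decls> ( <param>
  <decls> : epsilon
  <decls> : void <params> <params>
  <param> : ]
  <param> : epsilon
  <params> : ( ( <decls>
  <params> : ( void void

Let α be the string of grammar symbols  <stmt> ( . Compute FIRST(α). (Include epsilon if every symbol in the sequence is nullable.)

{ (, void }

Add FIRST(<stmt>)\{epsilon} = { (, void }; <stmt> is nullable, continue.
( is a terminal; add {(} and stop.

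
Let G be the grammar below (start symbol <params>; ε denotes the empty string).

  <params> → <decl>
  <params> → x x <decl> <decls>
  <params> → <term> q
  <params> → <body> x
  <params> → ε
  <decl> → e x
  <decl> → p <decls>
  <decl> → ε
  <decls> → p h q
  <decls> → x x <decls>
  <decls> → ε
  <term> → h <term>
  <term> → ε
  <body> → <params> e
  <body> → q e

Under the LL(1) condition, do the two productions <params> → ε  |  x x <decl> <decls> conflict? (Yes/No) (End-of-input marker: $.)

No

FIRST(ε) = { ε } and FIRST(x x <decl> <decls>) = { x }.
The first is nullable but FOLLOW(<params>) = { $, e } is disjoint from FIRST of the second.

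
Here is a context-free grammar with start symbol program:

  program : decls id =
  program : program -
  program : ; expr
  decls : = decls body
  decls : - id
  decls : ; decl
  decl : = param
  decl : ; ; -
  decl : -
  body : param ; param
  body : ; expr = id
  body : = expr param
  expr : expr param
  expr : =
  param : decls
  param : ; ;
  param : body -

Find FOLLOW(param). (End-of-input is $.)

In decl : = param: param is at the end, add FOLLOW(decl) = { $, -, ;, =, id }.
In body : param ; param: add FIRST(; param) = { ; }.
In body : param ; param: param is at the end, add FOLLOW(body) = { $, -, ;, =, id }.
In body : = expr param: param is at the end, add FOLLOW(body) = { $, -, ;, =, id }.
In expr : expr param: param is at the end, add FOLLOW(expr) = { $, -, ;, = }.
Union: FOLLOW(param) = { $, -, ;, =, id }.

{ $, -, ;, =, id }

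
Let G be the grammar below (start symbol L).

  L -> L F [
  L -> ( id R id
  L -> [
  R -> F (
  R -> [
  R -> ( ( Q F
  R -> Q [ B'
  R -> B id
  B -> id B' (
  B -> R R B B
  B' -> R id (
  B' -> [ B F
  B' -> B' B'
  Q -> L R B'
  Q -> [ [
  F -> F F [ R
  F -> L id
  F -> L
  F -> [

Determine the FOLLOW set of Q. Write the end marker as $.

{ (, [ }

In R -> ( ( Q F: add FIRST(F) = { (, [ }.
In R -> Q [ B': add FIRST([ B') = { [ }.
Union: FOLLOW(Q) = { (, [ }.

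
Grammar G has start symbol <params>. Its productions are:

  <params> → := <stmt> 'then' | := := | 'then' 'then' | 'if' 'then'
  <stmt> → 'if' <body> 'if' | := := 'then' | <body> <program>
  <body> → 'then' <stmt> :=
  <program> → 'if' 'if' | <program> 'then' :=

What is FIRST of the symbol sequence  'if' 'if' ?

{ 'if' }

'if' is a terminal; add {'if'} and stop.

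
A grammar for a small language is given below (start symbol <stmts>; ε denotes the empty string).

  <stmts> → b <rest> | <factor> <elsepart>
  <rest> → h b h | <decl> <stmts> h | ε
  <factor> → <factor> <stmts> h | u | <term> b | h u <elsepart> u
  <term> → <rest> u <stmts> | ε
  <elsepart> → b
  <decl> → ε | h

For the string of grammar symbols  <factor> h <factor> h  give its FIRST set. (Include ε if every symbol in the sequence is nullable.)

Add FIRST(<factor>) = { b, h, u }; <factor> is not nullable, stop.

{ b, h, u }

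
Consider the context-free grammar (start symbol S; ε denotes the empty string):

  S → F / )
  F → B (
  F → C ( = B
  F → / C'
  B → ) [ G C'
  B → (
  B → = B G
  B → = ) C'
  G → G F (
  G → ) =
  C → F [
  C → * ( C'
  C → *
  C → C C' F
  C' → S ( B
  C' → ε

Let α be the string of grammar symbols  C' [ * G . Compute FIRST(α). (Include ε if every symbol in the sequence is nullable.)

{ (, ), *, /, =, [ }

Add FIRST(C')\{ε} = { (, ), *, /, = }; C' is nullable, continue.
[ is a terminal; add {[} and stop.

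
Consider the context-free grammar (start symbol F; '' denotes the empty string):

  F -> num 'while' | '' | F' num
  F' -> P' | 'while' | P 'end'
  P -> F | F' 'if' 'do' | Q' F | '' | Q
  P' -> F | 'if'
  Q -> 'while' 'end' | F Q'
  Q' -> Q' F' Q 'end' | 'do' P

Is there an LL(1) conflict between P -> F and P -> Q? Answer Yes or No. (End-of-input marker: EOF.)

Yes

FIRST(F) = { 'do', 'end', 'if', 'while', num, '' } and FIRST(Q) = { 'do', 'end', 'if', 'while', num }.
Both contain 'do', so the two alternatives are not disjoint — LL(1) conflict.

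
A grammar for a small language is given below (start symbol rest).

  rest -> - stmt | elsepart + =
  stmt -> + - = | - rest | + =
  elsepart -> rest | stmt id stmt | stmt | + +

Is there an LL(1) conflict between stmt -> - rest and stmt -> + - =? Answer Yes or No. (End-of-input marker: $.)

No

FIRST(- rest) = { - } and FIRST(+ - =) = { + }.
The FIRST sets are disjoint and neither alternative is nullable — no conflict.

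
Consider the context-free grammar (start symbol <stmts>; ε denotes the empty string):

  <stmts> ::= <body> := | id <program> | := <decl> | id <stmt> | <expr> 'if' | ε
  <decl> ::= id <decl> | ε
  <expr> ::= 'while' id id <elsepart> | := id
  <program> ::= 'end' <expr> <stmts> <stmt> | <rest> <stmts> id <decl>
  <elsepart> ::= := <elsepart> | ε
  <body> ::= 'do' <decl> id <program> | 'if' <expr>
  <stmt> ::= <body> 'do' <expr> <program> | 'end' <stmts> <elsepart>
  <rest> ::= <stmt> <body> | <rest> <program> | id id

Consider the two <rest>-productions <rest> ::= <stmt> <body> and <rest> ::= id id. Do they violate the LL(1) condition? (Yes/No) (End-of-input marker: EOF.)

FIRST(<stmt> <body>) = { 'do', 'end', 'if' } and FIRST(id id) = { id }.
The FIRST sets are disjoint and neither alternative is nullable — no conflict.

No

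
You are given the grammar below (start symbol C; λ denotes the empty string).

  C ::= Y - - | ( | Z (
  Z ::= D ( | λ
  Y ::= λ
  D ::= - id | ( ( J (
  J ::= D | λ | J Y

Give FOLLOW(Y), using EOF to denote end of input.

{ (, - }

In C ::= Y - -: add FIRST(- -) = { - }.
In J ::= J Y: Y is at the end, add FOLLOW(J) = { ( }.
Union: FOLLOW(Y) = { (, - }.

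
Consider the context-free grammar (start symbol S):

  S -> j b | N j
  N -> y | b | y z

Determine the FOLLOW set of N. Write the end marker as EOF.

{ j }

In S -> N j: add FIRST(j) = { j }.
Union: FOLLOW(N) = { j }.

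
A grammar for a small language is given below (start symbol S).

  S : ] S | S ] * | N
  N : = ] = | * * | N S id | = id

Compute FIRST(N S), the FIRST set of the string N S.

{ *, = }

Add FIRST(N) = { *, = }; N is not nullable, stop.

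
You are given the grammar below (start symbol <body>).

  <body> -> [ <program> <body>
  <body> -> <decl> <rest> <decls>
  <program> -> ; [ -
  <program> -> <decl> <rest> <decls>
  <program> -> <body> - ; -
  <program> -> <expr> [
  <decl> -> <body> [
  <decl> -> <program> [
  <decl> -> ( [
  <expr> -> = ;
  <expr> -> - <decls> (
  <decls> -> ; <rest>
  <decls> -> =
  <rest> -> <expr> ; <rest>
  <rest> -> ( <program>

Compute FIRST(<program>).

<program> -> ; [ - contributes {;}.
From <program> -> <decl> <rest> <decls>: add FIRST(<decl>) = { (, -, ;, =, [ }.
From <program> -> <body> - ; -: add FIRST(<body>) = { (, -, ;, =, [ }.
From <program> -> <expr> [: add FIRST(<expr>) = { -, = }.
Union: FIRST(<program>) = { (, -, ;, =, [ }.

{ (, -, ;, =, [ }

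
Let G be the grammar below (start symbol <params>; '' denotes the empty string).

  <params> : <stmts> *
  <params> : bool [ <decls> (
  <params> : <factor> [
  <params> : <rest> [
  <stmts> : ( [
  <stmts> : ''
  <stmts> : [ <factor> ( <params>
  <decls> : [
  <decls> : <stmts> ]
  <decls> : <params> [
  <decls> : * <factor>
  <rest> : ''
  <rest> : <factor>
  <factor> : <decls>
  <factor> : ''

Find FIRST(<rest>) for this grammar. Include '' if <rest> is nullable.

{ (, *, [, ], bool, '' }

<rest> : '' contributes ''.
From <rest> : <factor>: add FIRST(<factor>) = { (, *, [, ], bool, '' } (including '' since <factor> is nullable).
Union: FIRST(<rest>) = { (, *, [, ], bool, '' }.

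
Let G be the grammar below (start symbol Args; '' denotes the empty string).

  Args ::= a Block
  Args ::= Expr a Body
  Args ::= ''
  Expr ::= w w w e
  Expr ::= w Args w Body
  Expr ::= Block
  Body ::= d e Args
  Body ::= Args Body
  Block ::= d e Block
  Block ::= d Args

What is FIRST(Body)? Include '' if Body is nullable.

Body ::= d e Args contributes {d}.
From Body ::= Args Body: Args nullable, take FIRST(Args) ∪ FIRST(Body) = { a, d, w }.
Union: FIRST(Body) = { a, d, w }.

{ a, d, w }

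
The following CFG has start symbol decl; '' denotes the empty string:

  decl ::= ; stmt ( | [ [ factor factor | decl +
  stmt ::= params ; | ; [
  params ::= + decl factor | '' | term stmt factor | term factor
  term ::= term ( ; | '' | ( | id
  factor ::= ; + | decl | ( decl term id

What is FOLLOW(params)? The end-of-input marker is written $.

{ ; }

In stmt ::= params ;: add FIRST(;) = { ; }.
Union: FOLLOW(params) = { ; }.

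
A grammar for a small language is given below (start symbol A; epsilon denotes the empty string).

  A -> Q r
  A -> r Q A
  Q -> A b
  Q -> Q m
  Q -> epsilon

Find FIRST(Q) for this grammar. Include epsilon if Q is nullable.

From Q -> A b: add FIRST(A) = { m, r }.
From Q -> Q m: Q nullable, take FIRST(Q) ∪ {m} = { m, r }.
Q -> epsilon contributes epsilon.
Union: FIRST(Q) = { m, r, epsilon }.

{ m, r, epsilon }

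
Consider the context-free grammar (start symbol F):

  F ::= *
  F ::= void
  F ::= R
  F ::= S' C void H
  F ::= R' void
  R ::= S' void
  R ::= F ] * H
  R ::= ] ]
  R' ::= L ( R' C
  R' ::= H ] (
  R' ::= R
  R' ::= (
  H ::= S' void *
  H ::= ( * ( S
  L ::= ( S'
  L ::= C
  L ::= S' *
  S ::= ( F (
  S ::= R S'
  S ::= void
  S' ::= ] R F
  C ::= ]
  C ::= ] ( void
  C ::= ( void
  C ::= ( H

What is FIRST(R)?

From R ::= S' void: add FIRST(S') = { ] }.
From R ::= F ] * H: add FIRST(F) = { (, *, ], void }.
R ::= ] ] contributes {]}.
Union: FIRST(R) = { (, *, ], void }.

{ (, *, ], void }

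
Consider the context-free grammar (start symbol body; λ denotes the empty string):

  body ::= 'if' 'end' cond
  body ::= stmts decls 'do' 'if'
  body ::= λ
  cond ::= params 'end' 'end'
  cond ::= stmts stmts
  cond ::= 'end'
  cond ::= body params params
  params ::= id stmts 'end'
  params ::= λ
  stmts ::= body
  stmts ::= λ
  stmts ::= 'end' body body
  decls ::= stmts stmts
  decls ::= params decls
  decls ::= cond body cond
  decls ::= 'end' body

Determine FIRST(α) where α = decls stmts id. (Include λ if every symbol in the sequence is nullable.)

{ 'do', 'end', 'if', id }

Add FIRST(decls)\{λ} = { 'do', 'end', 'if', id }; decls is nullable, continue.
Add FIRST(stmts)\{λ} = { 'do', 'end', 'if', id }; stmts is nullable, continue.
id is a terminal; add {id} and stop.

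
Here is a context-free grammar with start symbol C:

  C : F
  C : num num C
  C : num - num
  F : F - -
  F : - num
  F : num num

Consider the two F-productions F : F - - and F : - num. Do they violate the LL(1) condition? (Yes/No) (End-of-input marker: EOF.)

FIRST(F - -) = { -, num } and FIRST(- num) = { - }.
Both contain -, so the two alternatives are not disjoint — LL(1) conflict.

Yes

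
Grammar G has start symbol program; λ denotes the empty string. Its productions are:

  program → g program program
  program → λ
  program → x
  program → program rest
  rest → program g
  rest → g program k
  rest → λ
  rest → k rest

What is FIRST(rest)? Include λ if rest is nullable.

{ g, k, x, λ }

From rest → program g: program nullable, take FIRST(program) ∪ {g} = { g, k, x }.
rest → g program k contributes {g}.
rest → λ contributes λ.
rest → k rest contributes {k}.
Union: FIRST(rest) = { g, k, x, λ }.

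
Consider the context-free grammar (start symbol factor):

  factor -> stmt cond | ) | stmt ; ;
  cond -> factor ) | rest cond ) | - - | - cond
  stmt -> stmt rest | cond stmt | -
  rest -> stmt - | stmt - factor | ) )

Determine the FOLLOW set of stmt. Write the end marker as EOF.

In factor -> stmt cond: add FIRST(cond) = { ), - }.
In factor -> stmt ; ;: add FIRST(; ;) = { ; }.
In stmt -> stmt rest: add FIRST(rest) = { ), - }.
In stmt -> cond stmt: stmt is at the end, add FOLLOW(stmt) = { ), -, ; }.
In rest -> stmt -: add FIRST(-) = { - }.
In rest -> stmt - factor: add FIRST(- factor) = { - }.
Union: FOLLOW(stmt) = { ), -, ; }.

{ ), -, ; }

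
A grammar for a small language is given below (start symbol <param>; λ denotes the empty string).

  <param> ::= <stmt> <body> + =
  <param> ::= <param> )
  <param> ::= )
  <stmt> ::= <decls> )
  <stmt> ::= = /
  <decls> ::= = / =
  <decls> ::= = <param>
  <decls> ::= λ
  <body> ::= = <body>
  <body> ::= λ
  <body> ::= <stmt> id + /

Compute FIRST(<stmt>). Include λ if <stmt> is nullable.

{ ), = }

From <stmt> ::= <decls> ): <decls> nullable, take FIRST(<decls>) ∪ {)} = { ), = }.
<stmt> ::= = / contributes {=}.
Union: FIRST(<stmt>) = { ), = }.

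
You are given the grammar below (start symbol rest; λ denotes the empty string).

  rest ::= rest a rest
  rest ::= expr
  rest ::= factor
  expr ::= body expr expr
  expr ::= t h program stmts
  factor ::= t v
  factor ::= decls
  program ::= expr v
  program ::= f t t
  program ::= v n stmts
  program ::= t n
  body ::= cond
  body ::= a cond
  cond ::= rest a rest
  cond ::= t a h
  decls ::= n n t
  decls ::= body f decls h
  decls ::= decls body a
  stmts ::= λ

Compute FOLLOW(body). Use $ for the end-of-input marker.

In expr ::= body expr expr: add FIRST(expr expr) = { a, n, t }.
In decls ::= body f decls h: add FIRST(f decls h) = { f }.
In decls ::= decls body a: add FIRST(a) = { a }.
Union: FOLLOW(body) = { a, f, n, t }.

{ a, f, n, t }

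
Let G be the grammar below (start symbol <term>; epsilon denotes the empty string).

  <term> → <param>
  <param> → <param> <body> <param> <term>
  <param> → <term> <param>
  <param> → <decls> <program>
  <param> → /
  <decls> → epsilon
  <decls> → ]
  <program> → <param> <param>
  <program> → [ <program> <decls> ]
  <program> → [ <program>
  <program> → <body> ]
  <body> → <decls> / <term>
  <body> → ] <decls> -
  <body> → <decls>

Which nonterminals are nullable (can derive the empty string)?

Directly nullable (have an epsilon-production): <decls>.
<body> → <decls> with every symbol nullable, so <body> is nullable.
No other nonterminal has a production whose RHS symbols are all nullable.

{ <body>, <decls> }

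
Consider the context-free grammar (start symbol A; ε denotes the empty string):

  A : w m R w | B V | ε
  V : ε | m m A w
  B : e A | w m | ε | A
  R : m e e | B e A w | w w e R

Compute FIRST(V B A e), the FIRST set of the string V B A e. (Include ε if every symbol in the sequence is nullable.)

{ e, m, w }

Add FIRST(V)\{ε} = { m }; V is nullable, continue.
Add FIRST(B)\{ε} = { e, m, w }; B is nullable, continue.
Add FIRST(A)\{ε} = { e, m, w }; A is nullable, continue.
e is a terminal; add {e} and stop.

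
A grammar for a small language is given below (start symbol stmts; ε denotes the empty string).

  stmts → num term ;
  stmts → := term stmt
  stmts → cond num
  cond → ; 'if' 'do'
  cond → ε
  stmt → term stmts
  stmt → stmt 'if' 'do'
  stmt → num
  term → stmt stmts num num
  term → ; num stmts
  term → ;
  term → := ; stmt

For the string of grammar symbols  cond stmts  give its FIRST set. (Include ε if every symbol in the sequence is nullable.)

{ :=, ;, num }

Add FIRST(cond)\{ε} = { ; }; cond is nullable, continue.
Add FIRST(stmts) = { :=, ;, num }; stmts is not nullable, stop.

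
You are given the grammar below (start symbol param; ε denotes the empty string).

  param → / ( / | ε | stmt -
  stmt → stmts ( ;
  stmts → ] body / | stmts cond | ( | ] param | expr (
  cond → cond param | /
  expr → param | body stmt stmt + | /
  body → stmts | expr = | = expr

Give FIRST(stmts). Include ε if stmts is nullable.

{ (, /, =, ] }

stmts → ] body / contributes {]}.
From stmts → stmts cond: add FIRST(stmts) = { (, /, =, ] }.
stmts → ( contributes {(}.
stmts → ] param contributes {]}.
From stmts → expr (: expr nullable, take FIRST(expr) ∪ {(} = { (, /, =, ] }.
Union: FIRST(stmts) = { (, /, =, ] }.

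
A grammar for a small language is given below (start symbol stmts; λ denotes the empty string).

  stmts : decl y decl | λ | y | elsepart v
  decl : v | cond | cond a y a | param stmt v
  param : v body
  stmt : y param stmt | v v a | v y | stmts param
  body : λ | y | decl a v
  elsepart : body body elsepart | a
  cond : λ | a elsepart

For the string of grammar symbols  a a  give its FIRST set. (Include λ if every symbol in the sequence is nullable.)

{ a }

a is a terminal; add {a} and stop.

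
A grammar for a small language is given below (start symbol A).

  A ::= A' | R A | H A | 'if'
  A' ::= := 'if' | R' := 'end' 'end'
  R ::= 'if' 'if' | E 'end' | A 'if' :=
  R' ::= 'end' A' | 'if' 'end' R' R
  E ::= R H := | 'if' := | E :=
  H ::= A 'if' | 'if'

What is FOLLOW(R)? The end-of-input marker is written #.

{ 'end', 'if', := }

In A ::= R A: add FIRST(A) = { 'end', 'if', := }.
In R' ::= 'if' 'end' R' R: R is at the end, add FOLLOW(R') = { 'end', 'if', := }.
In E ::= R H :=: add FIRST(H :=) = { 'end', 'if', := }.
Union: FOLLOW(R) = { 'end', 'if', := }.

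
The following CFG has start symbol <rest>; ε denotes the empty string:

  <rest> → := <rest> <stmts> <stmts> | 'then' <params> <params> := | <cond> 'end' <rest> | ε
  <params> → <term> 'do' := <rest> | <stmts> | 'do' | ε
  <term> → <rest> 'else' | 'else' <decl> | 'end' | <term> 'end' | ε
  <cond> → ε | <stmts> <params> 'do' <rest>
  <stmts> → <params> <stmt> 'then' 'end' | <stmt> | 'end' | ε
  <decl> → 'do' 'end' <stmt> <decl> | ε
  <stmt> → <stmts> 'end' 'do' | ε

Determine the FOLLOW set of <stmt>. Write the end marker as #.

{ #, 'do', 'else', 'end', 'then', := }

In <stmts> → <params> <stmt> 'then' 'end': add FIRST('then' 'end') = { 'then' }.
In <stmts> → <stmt>: <stmt> is at the end, add FOLLOW(<stmts>) = { #, 'do', 'else', 'end', 'then', := }.
In <decl> → 'do' 'end' <stmt> <decl>: add FIRST(<decl>)\{ε} = { 'do' }.
  Since <decl> is nullable, also add FOLLOW(<decl>) = { 'do', 'end' }.
Union: FOLLOW(<stmt>) = { #, 'do', 'else', 'end', 'then', := }.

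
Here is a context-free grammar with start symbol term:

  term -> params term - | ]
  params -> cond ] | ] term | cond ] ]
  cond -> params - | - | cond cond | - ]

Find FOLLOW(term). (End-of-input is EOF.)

term is the start symbol, so EOF ∈ FOLLOW(term).
In term -> params term -: add FIRST(-) = { - }.
In params -> ] term: term is at the end, add FOLLOW(params) = { -, ] }.
Union: FOLLOW(term) = { EOF, -, ] }.

{ EOF, -, ] }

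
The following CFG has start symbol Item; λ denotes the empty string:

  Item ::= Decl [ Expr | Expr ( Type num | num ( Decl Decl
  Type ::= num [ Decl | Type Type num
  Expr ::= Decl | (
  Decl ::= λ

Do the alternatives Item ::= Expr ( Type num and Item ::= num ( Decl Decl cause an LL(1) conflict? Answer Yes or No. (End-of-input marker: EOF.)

FIRST(Expr ( Type num) = { ( } and FIRST(num ( Decl Decl) = { num }.
The FIRST sets are disjoint and neither alternative is nullable — no conflict.

No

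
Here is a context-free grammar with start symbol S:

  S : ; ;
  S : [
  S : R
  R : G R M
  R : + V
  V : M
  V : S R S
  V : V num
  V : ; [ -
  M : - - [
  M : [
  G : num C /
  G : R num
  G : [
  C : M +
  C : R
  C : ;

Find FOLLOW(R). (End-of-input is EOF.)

In S : R: R is at the end, add FOLLOW(S) = { EOF, +, -, /, ;, [, num }.
In R : G R M: add FIRST(M) = { -, [ }.
In V : S R S: add FIRST(S) = { +, ;, [, num }.
In G : R num: add FIRST(num) = { num }.
In C : R: R is at the end, add FOLLOW(C) = { / }.
Union: FOLLOW(R) = { EOF, +, -, /, ;, [, num }.

{ EOF, +, -, /, ;, [, num }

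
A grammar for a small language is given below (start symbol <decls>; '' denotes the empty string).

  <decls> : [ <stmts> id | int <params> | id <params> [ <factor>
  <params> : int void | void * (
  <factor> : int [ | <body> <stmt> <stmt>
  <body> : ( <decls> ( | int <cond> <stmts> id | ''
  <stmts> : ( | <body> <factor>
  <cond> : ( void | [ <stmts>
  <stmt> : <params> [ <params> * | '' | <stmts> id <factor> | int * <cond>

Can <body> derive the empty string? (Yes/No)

<body> has an ''-production, so <body> ⇒ ''.

Yes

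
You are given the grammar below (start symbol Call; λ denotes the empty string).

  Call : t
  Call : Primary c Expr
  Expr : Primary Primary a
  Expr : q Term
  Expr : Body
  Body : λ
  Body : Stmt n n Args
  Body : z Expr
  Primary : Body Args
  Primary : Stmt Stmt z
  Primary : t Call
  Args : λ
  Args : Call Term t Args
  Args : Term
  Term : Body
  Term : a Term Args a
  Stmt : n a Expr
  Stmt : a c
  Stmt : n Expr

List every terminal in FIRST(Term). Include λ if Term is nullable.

From Term : Body: add FIRST(Body) = { a, n, z, λ } (including λ since Body is nullable).
Term : a Term Args a contributes {a}.
Union: FIRST(Term) = { a, n, z, λ }.

{ a, n, z, λ }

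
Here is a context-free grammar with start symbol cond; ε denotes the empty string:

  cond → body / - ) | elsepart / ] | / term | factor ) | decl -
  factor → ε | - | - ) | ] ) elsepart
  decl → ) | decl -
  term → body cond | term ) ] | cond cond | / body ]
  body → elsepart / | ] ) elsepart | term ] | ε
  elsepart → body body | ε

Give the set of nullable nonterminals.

{ body, elsepart, factor }

Directly nullable (have an ε-production): factor, body, elsepart.
No other nonterminal has a production whose RHS symbols are all nullable.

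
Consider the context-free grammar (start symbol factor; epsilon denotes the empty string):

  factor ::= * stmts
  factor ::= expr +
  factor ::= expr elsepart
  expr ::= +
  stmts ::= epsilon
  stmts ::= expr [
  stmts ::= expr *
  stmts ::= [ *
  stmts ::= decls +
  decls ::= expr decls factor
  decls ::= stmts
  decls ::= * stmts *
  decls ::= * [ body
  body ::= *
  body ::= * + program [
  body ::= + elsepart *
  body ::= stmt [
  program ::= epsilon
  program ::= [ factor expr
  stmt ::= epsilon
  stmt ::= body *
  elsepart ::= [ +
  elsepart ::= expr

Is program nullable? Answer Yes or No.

Yes

program has an epsilon-production, so program ⇒ epsilon.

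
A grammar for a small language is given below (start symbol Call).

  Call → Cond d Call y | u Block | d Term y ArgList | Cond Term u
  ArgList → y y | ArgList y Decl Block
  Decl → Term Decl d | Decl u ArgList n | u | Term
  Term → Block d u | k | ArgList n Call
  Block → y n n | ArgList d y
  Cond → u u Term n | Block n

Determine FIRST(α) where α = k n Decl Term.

k is a terminal; add {k} and stop.

{ k }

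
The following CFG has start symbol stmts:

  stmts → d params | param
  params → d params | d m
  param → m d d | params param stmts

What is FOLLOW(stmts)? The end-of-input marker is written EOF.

{ EOF, d, m }

stmts is the start symbol, so EOF ∈ FOLLOW(stmts).
In param → params param stmts: stmts is at the end, add FOLLOW(param) = { EOF, d, m }.
Union: FOLLOW(stmts) = { EOF, d, m }.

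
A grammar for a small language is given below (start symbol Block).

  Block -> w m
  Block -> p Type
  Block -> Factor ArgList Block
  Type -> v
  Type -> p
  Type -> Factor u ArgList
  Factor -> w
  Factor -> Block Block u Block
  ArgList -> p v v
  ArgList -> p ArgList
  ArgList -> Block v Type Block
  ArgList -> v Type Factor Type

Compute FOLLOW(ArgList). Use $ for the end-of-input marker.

In Block -> Factor ArgList Block: add FIRST(Block) = { p, w }.
In Type -> Factor u ArgList: ArgList is at the end, add FOLLOW(Type) = { $, p, u, v, w }.
In ArgList -> p ArgList: ArgList is at the end, add FOLLOW(ArgList) = { $, p, u, v, w }.
Union: FOLLOW(ArgList) = { $, p, u, v, w }.

{ $, p, u, v, w }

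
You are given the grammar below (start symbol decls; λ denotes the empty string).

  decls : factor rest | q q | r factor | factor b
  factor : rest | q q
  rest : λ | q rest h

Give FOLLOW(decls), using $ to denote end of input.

decls is the start symbol, so $ ∈ FOLLOW(decls).
Union: FOLLOW(decls) = { $ }.

{ $ }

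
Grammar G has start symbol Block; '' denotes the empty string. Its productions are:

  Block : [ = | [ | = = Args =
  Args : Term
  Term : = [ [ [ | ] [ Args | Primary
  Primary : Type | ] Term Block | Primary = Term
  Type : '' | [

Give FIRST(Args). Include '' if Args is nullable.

{ =, [, ], '' }

From Args : Term: add FIRST(Term) = { =, [, ], '' } (including '' since Term is nullable).
Union: FIRST(Args) = { =, [, ], '' }.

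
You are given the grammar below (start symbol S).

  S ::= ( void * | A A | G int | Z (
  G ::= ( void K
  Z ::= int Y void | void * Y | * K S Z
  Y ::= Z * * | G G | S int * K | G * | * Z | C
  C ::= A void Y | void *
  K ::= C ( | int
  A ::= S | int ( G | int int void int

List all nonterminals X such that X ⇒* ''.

{ } (none)

No nonterminal has an empty production or an RHS whose symbols are all nullable.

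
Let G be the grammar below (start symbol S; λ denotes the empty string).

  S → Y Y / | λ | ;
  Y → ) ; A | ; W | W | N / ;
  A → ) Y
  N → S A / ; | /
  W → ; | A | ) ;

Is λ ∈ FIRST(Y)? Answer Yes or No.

Nullable nonterminals: S.
No production of Y has an RHS whose symbols are all nullable, so Y is not nullable.

No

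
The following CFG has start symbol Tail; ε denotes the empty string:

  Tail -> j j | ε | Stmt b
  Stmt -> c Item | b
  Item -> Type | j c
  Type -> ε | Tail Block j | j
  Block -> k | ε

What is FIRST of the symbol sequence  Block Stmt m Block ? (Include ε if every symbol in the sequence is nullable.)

{ b, c, k }

Add FIRST(Block)\{ε} = { k }; Block is nullable, continue.
Add FIRST(Stmt) = { b, c }; Stmt is not nullable, stop.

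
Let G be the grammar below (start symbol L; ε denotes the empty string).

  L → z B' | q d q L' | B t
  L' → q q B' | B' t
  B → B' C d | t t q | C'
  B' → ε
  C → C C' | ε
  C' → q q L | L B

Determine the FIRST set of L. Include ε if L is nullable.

L → z B' contributes {z}.
L → q d q L' contributes {q}.
From L → B t: add FIRST(B) = { d, q, t, z }.
Union: FIRST(L) = { d, q, t, z }.

{ d, q, t, z }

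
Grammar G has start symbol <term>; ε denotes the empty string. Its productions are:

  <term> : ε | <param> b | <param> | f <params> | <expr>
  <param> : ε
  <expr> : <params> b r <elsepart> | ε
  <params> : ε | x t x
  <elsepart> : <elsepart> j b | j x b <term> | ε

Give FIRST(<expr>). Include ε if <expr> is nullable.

From <expr> : <params> b r <elsepart>: <params> nullable, take FIRST(<params>) ∪ {b} = { b, x }.
<expr> : ε contributes ε.
Union: FIRST(<expr>) = { b, x, ε }.

{ b, x, ε }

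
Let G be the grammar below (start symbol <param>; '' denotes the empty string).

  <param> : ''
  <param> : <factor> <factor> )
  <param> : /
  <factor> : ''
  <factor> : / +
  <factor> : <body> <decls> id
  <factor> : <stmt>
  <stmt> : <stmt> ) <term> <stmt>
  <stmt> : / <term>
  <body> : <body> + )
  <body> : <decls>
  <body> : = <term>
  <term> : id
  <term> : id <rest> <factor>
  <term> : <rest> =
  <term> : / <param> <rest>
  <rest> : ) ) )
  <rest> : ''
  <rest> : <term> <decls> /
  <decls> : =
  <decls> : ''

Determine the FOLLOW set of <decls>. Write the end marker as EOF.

{ +, /, =, id }

In <factor> : <body> <decls> id: add FIRST(id) = { id }.
In <body> : <decls>: <decls> is at the end, add FOLLOW(<body>) = { +, =, id }.
In <rest> : <term> <decls> /: add FIRST(/) = { / }.
Union: FOLLOW(<decls>) = { +, /, =, id }.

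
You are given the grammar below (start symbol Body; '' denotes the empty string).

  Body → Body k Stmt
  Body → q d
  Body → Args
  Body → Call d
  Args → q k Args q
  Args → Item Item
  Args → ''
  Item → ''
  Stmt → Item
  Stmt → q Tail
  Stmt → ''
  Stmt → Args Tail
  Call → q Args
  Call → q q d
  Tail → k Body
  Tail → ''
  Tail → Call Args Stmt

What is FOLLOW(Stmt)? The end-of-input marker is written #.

{ #, k }

In Body → Body k Stmt: Stmt is at the end, add FOLLOW(Body) = { #, k }.
In Tail → Call Args Stmt: Stmt is at the end, add FOLLOW(Tail) = { #, k }.
Union: FOLLOW(Stmt) = { #, k }.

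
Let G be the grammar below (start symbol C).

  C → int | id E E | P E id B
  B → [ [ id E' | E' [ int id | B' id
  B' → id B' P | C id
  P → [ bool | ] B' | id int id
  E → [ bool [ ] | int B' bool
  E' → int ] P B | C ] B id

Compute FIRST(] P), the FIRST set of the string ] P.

] is a terminal; add {]} and stop.

{ ] }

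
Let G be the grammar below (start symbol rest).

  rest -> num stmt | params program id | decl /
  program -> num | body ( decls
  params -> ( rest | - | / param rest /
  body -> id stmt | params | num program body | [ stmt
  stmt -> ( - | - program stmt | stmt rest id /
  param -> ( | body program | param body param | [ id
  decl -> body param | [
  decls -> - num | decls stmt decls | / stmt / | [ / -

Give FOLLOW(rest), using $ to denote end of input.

rest is the start symbol, so $ ∈ FOLLOW(rest).
In params -> ( rest: rest is at the end, add FOLLOW(params) = { (, -, /, [, id, num }.
In params -> / param rest /: add FIRST(/) = { / }.
In stmt -> stmt rest id /: add FIRST(id /) = { id }.
Union: FOLLOW(rest) = { $, (, -, /, [, id, num }.

{ $, (, -, /, [, id, num }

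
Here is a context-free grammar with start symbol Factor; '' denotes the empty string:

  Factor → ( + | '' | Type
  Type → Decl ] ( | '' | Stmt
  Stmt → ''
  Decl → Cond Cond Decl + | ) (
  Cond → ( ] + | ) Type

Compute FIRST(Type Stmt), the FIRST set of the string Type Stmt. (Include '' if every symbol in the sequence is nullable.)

Add FIRST(Type)\{''} = { (, ) }; Type is nullable, continue.
Add FIRST(Stmt)\{''} = {  }; Stmt is nullable, continue.
Every symbol is nullable, so include ''.

{ (, ), '' }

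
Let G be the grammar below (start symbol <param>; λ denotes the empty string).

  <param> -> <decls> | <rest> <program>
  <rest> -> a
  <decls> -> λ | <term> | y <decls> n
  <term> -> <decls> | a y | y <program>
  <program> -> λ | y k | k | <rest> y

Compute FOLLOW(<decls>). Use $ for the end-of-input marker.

{ $, n }

In <param> -> <decls>: <decls> is at the end, add FOLLOW(<param>) = { $ }.
In <decls> -> y <decls> n: add FIRST(n) = { n }.
In <term> -> <decls>: <decls> is at the end, add FOLLOW(<term>) = { $, n }.
Union: FOLLOW(<decls>) = { $, n }.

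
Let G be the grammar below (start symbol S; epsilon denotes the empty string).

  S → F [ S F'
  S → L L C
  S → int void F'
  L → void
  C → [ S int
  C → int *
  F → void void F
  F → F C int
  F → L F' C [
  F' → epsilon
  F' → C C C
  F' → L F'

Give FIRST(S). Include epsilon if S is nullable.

From S → F [ S F': add FIRST(F) = { void }.
From S → L L C: add FIRST(L) = { void }.
S → int void F' contributes {int}.
Union: FIRST(S) = { int, void }.

{ int, void }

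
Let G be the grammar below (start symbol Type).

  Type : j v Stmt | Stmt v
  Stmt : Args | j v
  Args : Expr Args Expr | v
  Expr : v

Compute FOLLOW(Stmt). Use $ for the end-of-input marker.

{ $, v }

In Type : j v Stmt: Stmt is at the end, add FOLLOW(Type) = { $ }.
In Type : Stmt v: add FIRST(v) = { v }.
Union: FOLLOW(Stmt) = { $, v }.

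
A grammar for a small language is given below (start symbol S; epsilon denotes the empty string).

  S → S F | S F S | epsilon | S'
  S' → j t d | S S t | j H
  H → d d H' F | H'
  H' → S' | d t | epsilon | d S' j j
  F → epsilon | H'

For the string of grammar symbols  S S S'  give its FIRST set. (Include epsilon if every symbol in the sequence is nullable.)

{ d, j, t }

Add FIRST(S)\{epsilon} = { d, j, t }; S is nullable, continue.
Add FIRST(S)\{epsilon} = { d, j, t }; S is nullable, continue.
Add FIRST(S') = { d, j, t }; S' is not nullable, stop.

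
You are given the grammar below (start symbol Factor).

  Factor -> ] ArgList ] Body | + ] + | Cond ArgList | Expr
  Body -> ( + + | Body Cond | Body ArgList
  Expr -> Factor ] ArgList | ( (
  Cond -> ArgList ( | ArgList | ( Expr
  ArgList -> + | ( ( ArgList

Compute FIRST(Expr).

{ (, +, ] }

From Expr -> Factor ] ArgList: add FIRST(Factor) = { (, +, ] }.
Expr -> ( ( contributes {(}.
Union: FIRST(Expr) = { (, +, ] }.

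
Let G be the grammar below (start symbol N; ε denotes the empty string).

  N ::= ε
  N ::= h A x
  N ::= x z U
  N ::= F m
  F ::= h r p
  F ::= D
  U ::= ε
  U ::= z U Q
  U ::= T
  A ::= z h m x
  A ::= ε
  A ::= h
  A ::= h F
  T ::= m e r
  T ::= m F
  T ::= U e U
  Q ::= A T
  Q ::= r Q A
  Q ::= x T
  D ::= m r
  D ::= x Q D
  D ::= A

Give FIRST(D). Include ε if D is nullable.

D ::= m r contributes {m}.
D ::= x Q D contributes {x}.
From D ::= A: add FIRST(A) = { h, z, ε } (including ε since A is nullable).
Union: FIRST(D) = { h, m, x, z, ε }.

{ h, m, x, z, ε }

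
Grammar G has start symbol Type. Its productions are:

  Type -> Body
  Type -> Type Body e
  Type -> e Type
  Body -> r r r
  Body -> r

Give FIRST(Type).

{ e, r }

From Type -> Body: add FIRST(Body) = { r }.
From Type -> Type Body e: add FIRST(Type) = { e, r }.
Type -> e Type contributes {e}.
Union: FIRST(Type) = { e, r }.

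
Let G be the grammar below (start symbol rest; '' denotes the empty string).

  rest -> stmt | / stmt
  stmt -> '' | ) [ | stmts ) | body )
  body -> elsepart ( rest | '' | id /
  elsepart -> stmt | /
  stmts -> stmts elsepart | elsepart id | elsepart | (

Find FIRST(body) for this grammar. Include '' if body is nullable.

{ (, ), /, id, '' }

From body -> elsepart ( rest: elsepart nullable, take FIRST(elsepart) ∪ {(} = { (, ), /, id }.
body -> '' contributes ''.
body -> id / contributes {id}.
Union: FIRST(body) = { (, ), /, id, '' }.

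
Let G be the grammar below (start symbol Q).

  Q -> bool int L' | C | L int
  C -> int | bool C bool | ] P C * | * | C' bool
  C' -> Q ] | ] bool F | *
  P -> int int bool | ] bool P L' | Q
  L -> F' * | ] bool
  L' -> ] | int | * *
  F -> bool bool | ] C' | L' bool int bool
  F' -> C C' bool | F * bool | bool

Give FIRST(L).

{ *, ], bool, int }

From L -> F' *: add FIRST(F') = { *, ], bool, int }.
L -> ] bool contributes {]}.
Union: FIRST(L) = { *, ], bool, int }.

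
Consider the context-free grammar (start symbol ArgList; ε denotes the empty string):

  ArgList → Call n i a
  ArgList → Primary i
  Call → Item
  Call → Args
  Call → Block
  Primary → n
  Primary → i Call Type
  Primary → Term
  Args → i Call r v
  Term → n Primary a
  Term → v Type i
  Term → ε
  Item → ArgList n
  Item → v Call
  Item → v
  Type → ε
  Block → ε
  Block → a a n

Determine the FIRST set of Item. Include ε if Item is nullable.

{ a, i, n, v }

From Item → ArgList n: add FIRST(ArgList) = { a, i, n, v }.
Item → v Call contributes {v}.
Item → v contributes {v}.
Union: FIRST(Item) = { a, i, n, v }.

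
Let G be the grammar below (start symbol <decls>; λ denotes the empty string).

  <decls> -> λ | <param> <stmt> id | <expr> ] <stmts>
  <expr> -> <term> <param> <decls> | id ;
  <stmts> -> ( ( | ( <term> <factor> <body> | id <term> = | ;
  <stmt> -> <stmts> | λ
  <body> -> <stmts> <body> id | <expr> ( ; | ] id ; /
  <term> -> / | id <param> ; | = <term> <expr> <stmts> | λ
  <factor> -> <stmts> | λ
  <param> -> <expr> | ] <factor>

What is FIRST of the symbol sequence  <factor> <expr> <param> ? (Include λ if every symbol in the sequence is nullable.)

{ (, /, ;, =, ], id }

Add FIRST(<factor>)\{λ} = { (, ;, id }; <factor> is nullable, continue.
Add FIRST(<expr>) = { /, =, ], id }; <expr> is not nullable, stop.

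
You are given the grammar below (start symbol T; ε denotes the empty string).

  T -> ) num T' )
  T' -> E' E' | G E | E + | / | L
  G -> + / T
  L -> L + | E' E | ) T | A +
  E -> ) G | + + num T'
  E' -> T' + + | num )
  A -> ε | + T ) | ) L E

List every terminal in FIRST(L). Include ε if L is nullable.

{ ), +, /, num }

From L -> L +: add FIRST(L) = { ), +, /, num }.
From L -> E' E: add FIRST(E') = { ), +, /, num }.
L -> ) T contributes {)}.
From L -> A +: A nullable, take FIRST(A) ∪ {+} = { ), + }.
Union: FIRST(L) = { ), +, /, num }.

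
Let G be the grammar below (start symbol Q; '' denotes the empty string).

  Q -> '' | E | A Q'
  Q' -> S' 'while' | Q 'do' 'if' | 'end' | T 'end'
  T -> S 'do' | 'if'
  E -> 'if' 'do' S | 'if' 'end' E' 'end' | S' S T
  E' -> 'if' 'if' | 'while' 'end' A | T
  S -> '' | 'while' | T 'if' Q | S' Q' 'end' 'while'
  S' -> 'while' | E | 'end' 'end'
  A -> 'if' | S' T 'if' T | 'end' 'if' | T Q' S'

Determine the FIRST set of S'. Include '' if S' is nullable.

S' -> 'while' contributes {'while'}.
From S' -> E: add FIRST(E) = { 'end', 'if', 'while' }.
S' -> 'end' 'end' contributes {'end'}.
Union: FIRST(S') = { 'end', 'if', 'while' }.

{ 'end', 'if', 'while' }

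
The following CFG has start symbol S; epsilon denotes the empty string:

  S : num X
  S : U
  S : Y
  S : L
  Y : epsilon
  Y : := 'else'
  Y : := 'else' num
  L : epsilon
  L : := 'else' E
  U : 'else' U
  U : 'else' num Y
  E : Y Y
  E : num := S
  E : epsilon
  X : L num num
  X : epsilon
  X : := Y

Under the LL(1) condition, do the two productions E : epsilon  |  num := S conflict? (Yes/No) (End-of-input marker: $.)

FIRST(epsilon) = { epsilon } and FIRST(num := S) = { num }.
The first alternative is nullable and FOLLOW(E) = { $, num } shares num with FIRST of the second — conflict.

Yes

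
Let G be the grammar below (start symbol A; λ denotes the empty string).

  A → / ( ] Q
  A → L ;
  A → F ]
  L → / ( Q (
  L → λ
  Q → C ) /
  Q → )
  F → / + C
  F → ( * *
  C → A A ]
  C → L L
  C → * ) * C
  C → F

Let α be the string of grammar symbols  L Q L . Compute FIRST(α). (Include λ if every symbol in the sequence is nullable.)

Add FIRST(L)\{λ} = { / }; L is nullable, continue.
Add FIRST(Q) = { (, ), *, /, ; }; Q is not nullable, stop.

{ (, ), *, /, ; }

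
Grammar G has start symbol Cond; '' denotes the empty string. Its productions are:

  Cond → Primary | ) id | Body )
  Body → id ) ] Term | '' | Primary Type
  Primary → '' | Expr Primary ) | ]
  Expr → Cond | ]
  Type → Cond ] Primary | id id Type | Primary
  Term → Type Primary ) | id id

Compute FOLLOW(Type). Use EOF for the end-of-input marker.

In Body → Primary Type: Type is at the end, add FOLLOW(Body) = { ) }.
In Type → id id Type: Type is at the end, add FOLLOW(Type) = { ), ], id }.
In Term → Type Primary ): add FIRST(Primary )) = { ), ], id }.
Union: FOLLOW(Type) = { ), ], id }.

{ ), ], id }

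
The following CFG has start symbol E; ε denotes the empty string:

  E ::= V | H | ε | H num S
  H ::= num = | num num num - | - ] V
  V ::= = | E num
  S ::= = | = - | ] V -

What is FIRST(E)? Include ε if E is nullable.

From E ::= V: add FIRST(V) = { -, =, num }.
From E ::= H: add FIRST(H) = { -, num }.
E ::= ε contributes ε.
From E ::= H num S: add FIRST(H) = { -, num }.
Union: FIRST(E) = { -, =, num, ε }.

{ -, =, num, ε }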